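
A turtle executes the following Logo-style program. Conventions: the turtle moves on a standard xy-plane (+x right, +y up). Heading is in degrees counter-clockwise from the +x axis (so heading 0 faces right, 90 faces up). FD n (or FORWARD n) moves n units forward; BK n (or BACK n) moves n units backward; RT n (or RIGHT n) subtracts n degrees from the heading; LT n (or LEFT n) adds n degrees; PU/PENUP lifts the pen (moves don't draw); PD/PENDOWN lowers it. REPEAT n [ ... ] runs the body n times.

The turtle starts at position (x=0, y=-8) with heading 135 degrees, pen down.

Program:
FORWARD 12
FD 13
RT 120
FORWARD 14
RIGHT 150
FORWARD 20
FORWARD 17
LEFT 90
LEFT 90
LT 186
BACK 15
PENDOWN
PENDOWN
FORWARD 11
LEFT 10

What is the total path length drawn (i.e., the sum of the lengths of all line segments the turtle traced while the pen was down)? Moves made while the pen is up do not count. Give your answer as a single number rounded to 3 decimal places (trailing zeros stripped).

Executing turtle program step by step:
Start: pos=(0,-8), heading=135, pen down
FD 12: (0,-8) -> (-8.485,0.485) [heading=135, draw]
FD 13: (-8.485,0.485) -> (-17.678,9.678) [heading=135, draw]
RT 120: heading 135 -> 15
FD 14: (-17.678,9.678) -> (-4.155,13.301) [heading=15, draw]
RT 150: heading 15 -> 225
FD 20: (-4.155,13.301) -> (-18.297,-0.841) [heading=225, draw]
FD 17: (-18.297,-0.841) -> (-30.318,-12.862) [heading=225, draw]
LT 90: heading 225 -> 315
LT 90: heading 315 -> 45
LT 186: heading 45 -> 231
BK 15: (-30.318,-12.862) -> (-20.878,-1.205) [heading=231, draw]
PD: pen down
PD: pen down
FD 11: (-20.878,-1.205) -> (-27.8,-9.753) [heading=231, draw]
LT 10: heading 231 -> 241
Final: pos=(-27.8,-9.753), heading=241, 7 segment(s) drawn

Segment lengths:
  seg 1: (0,-8) -> (-8.485,0.485), length = 12
  seg 2: (-8.485,0.485) -> (-17.678,9.678), length = 13
  seg 3: (-17.678,9.678) -> (-4.155,13.301), length = 14
  seg 4: (-4.155,13.301) -> (-18.297,-0.841), length = 20
  seg 5: (-18.297,-0.841) -> (-30.318,-12.862), length = 17
  seg 6: (-30.318,-12.862) -> (-20.878,-1.205), length = 15
  seg 7: (-20.878,-1.205) -> (-27.8,-9.753), length = 11
Total = 102

Answer: 102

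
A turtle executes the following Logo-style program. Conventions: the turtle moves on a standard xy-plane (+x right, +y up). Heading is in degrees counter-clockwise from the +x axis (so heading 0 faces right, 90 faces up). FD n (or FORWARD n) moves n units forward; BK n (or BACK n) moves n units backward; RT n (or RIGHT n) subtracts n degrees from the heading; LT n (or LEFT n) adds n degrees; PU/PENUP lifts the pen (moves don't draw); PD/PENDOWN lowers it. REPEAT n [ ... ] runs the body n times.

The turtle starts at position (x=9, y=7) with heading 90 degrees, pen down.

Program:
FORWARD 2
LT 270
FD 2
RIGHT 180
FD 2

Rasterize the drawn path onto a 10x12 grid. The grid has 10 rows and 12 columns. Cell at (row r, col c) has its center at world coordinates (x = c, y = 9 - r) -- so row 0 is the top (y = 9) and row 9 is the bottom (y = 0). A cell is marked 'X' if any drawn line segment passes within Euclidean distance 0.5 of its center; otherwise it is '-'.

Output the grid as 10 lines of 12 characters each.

Segment 0: (9,7) -> (9,9)
Segment 1: (9,9) -> (11,9)
Segment 2: (11,9) -> (9,9)

Answer: ---------XXX
---------X--
---------X--
------------
------------
------------
------------
------------
------------
------------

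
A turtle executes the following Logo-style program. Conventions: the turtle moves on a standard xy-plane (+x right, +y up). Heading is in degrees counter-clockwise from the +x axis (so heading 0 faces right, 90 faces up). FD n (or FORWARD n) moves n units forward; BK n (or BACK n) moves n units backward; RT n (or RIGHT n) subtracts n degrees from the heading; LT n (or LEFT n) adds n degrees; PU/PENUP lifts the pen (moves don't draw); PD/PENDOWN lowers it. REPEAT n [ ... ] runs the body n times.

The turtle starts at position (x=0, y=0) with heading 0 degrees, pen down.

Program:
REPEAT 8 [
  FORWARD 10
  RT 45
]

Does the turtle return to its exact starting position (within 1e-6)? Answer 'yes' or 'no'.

Executing turtle program step by step:
Start: pos=(0,0), heading=0, pen down
REPEAT 8 [
  -- iteration 1/8 --
  FD 10: (0,0) -> (10,0) [heading=0, draw]
  RT 45: heading 0 -> 315
  -- iteration 2/8 --
  FD 10: (10,0) -> (17.071,-7.071) [heading=315, draw]
  RT 45: heading 315 -> 270
  -- iteration 3/8 --
  FD 10: (17.071,-7.071) -> (17.071,-17.071) [heading=270, draw]
  RT 45: heading 270 -> 225
  -- iteration 4/8 --
  FD 10: (17.071,-17.071) -> (10,-24.142) [heading=225, draw]
  RT 45: heading 225 -> 180
  -- iteration 5/8 --
  FD 10: (10,-24.142) -> (0,-24.142) [heading=180, draw]
  RT 45: heading 180 -> 135
  -- iteration 6/8 --
  FD 10: (0,-24.142) -> (-7.071,-17.071) [heading=135, draw]
  RT 45: heading 135 -> 90
  -- iteration 7/8 --
  FD 10: (-7.071,-17.071) -> (-7.071,-7.071) [heading=90, draw]
  RT 45: heading 90 -> 45
  -- iteration 8/8 --
  FD 10: (-7.071,-7.071) -> (0,0) [heading=45, draw]
  RT 45: heading 45 -> 0
]
Final: pos=(0,0), heading=0, 8 segment(s) drawn

Start position: (0, 0)
Final position: (0, 0)
Distance = 0; < 1e-6 -> CLOSED

Answer: yes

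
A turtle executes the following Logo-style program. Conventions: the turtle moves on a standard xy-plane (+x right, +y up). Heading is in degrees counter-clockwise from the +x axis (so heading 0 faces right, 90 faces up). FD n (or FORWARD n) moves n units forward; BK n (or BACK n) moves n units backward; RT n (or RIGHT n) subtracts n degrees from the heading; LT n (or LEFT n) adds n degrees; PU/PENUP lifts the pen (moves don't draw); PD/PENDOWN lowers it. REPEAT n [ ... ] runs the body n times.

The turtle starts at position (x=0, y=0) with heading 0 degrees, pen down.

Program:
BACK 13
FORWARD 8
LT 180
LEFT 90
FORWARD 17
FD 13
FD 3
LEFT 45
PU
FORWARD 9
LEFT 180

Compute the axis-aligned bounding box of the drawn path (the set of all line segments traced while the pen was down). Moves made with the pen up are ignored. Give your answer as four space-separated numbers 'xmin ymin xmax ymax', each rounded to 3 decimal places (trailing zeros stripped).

Answer: -13 -33 0 0

Derivation:
Executing turtle program step by step:
Start: pos=(0,0), heading=0, pen down
BK 13: (0,0) -> (-13,0) [heading=0, draw]
FD 8: (-13,0) -> (-5,0) [heading=0, draw]
LT 180: heading 0 -> 180
LT 90: heading 180 -> 270
FD 17: (-5,0) -> (-5,-17) [heading=270, draw]
FD 13: (-5,-17) -> (-5,-30) [heading=270, draw]
FD 3: (-5,-30) -> (-5,-33) [heading=270, draw]
LT 45: heading 270 -> 315
PU: pen up
FD 9: (-5,-33) -> (1.364,-39.364) [heading=315, move]
LT 180: heading 315 -> 135
Final: pos=(1.364,-39.364), heading=135, 5 segment(s) drawn

Segment endpoints: x in {-13, -5, -5, -5, -5, 0}, y in {-33, -30, -17, 0}
xmin=-13, ymin=-33, xmax=0, ymax=0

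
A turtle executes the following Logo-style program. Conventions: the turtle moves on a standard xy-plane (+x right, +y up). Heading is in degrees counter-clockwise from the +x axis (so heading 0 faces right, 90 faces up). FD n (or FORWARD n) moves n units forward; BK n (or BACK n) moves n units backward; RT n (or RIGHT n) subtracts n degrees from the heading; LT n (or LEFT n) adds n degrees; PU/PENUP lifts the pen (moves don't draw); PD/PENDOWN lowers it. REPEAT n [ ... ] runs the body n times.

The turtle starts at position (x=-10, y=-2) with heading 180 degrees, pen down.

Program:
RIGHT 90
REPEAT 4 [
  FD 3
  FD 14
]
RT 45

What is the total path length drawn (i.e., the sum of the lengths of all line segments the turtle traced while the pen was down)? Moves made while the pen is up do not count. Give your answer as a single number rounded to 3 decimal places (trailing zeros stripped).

Executing turtle program step by step:
Start: pos=(-10,-2), heading=180, pen down
RT 90: heading 180 -> 90
REPEAT 4 [
  -- iteration 1/4 --
  FD 3: (-10,-2) -> (-10,1) [heading=90, draw]
  FD 14: (-10,1) -> (-10,15) [heading=90, draw]
  -- iteration 2/4 --
  FD 3: (-10,15) -> (-10,18) [heading=90, draw]
  FD 14: (-10,18) -> (-10,32) [heading=90, draw]
  -- iteration 3/4 --
  FD 3: (-10,32) -> (-10,35) [heading=90, draw]
  FD 14: (-10,35) -> (-10,49) [heading=90, draw]
  -- iteration 4/4 --
  FD 3: (-10,49) -> (-10,52) [heading=90, draw]
  FD 14: (-10,52) -> (-10,66) [heading=90, draw]
]
RT 45: heading 90 -> 45
Final: pos=(-10,66), heading=45, 8 segment(s) drawn

Segment lengths:
  seg 1: (-10,-2) -> (-10,1), length = 3
  seg 2: (-10,1) -> (-10,15), length = 14
  seg 3: (-10,15) -> (-10,18), length = 3
  seg 4: (-10,18) -> (-10,32), length = 14
  seg 5: (-10,32) -> (-10,35), length = 3
  seg 6: (-10,35) -> (-10,49), length = 14
  seg 7: (-10,49) -> (-10,52), length = 3
  seg 8: (-10,52) -> (-10,66), length = 14
Total = 68

Answer: 68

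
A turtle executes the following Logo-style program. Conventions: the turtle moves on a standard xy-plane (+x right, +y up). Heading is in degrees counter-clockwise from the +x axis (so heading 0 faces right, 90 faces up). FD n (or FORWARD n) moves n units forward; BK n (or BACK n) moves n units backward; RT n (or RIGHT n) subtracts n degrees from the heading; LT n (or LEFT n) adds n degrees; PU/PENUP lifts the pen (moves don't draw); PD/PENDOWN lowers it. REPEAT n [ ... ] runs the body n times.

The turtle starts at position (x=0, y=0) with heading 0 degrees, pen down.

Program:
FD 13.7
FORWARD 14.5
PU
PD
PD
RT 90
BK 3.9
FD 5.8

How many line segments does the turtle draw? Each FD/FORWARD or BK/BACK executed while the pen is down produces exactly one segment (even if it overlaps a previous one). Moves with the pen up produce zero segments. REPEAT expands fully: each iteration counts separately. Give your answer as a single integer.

Answer: 4

Derivation:
Executing turtle program step by step:
Start: pos=(0,0), heading=0, pen down
FD 13.7: (0,0) -> (13.7,0) [heading=0, draw]
FD 14.5: (13.7,0) -> (28.2,0) [heading=0, draw]
PU: pen up
PD: pen down
PD: pen down
RT 90: heading 0 -> 270
BK 3.9: (28.2,0) -> (28.2,3.9) [heading=270, draw]
FD 5.8: (28.2,3.9) -> (28.2,-1.9) [heading=270, draw]
Final: pos=(28.2,-1.9), heading=270, 4 segment(s) drawn
Segments drawn: 4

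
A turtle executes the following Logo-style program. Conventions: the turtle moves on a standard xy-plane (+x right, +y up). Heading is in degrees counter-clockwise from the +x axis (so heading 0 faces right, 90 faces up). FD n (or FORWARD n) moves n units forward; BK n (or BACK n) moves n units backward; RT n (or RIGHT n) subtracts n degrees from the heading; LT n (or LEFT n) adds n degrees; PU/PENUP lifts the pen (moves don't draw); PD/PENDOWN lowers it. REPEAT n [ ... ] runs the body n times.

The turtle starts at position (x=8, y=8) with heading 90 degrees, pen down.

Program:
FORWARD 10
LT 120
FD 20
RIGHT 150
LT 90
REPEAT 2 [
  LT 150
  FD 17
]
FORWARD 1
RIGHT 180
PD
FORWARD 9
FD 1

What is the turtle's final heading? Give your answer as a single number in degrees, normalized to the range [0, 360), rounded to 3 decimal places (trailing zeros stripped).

Answer: 270

Derivation:
Executing turtle program step by step:
Start: pos=(8,8), heading=90, pen down
FD 10: (8,8) -> (8,18) [heading=90, draw]
LT 120: heading 90 -> 210
FD 20: (8,18) -> (-9.321,8) [heading=210, draw]
RT 150: heading 210 -> 60
LT 90: heading 60 -> 150
REPEAT 2 [
  -- iteration 1/2 --
  LT 150: heading 150 -> 300
  FD 17: (-9.321,8) -> (-0.821,-6.722) [heading=300, draw]
  -- iteration 2/2 --
  LT 150: heading 300 -> 90
  FD 17: (-0.821,-6.722) -> (-0.821,10.278) [heading=90, draw]
]
FD 1: (-0.821,10.278) -> (-0.821,11.278) [heading=90, draw]
RT 180: heading 90 -> 270
PD: pen down
FD 9: (-0.821,11.278) -> (-0.821,2.278) [heading=270, draw]
FD 1: (-0.821,2.278) -> (-0.821,1.278) [heading=270, draw]
Final: pos=(-0.821,1.278), heading=270, 7 segment(s) drawn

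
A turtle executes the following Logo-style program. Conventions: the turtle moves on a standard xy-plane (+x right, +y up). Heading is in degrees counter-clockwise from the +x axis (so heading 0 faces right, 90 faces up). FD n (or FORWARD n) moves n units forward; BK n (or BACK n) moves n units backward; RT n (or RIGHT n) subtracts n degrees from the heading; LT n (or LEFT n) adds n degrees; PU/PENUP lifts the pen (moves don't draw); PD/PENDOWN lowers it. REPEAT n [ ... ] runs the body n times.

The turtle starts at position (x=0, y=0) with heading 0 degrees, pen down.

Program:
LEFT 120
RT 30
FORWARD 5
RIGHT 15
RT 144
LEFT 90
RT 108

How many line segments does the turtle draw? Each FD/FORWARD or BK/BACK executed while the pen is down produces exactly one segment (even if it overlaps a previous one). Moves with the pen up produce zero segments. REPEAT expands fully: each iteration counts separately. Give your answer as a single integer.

Answer: 1

Derivation:
Executing turtle program step by step:
Start: pos=(0,0), heading=0, pen down
LT 120: heading 0 -> 120
RT 30: heading 120 -> 90
FD 5: (0,0) -> (0,5) [heading=90, draw]
RT 15: heading 90 -> 75
RT 144: heading 75 -> 291
LT 90: heading 291 -> 21
RT 108: heading 21 -> 273
Final: pos=(0,5), heading=273, 1 segment(s) drawn
Segments drawn: 1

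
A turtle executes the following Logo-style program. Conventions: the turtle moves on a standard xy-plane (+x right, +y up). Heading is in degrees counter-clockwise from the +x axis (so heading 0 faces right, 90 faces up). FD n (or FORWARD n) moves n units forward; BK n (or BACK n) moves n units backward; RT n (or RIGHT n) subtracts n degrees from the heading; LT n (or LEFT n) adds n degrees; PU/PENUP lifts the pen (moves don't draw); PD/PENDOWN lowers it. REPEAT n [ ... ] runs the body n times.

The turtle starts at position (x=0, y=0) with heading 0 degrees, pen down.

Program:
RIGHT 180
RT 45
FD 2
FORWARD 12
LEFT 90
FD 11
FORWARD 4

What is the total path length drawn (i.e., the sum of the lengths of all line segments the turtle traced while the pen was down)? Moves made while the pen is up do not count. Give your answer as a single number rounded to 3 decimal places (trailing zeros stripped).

Executing turtle program step by step:
Start: pos=(0,0), heading=0, pen down
RT 180: heading 0 -> 180
RT 45: heading 180 -> 135
FD 2: (0,0) -> (-1.414,1.414) [heading=135, draw]
FD 12: (-1.414,1.414) -> (-9.899,9.899) [heading=135, draw]
LT 90: heading 135 -> 225
FD 11: (-9.899,9.899) -> (-17.678,2.121) [heading=225, draw]
FD 4: (-17.678,2.121) -> (-20.506,-0.707) [heading=225, draw]
Final: pos=(-20.506,-0.707), heading=225, 4 segment(s) drawn

Segment lengths:
  seg 1: (0,0) -> (-1.414,1.414), length = 2
  seg 2: (-1.414,1.414) -> (-9.899,9.899), length = 12
  seg 3: (-9.899,9.899) -> (-17.678,2.121), length = 11
  seg 4: (-17.678,2.121) -> (-20.506,-0.707), length = 4
Total = 29

Answer: 29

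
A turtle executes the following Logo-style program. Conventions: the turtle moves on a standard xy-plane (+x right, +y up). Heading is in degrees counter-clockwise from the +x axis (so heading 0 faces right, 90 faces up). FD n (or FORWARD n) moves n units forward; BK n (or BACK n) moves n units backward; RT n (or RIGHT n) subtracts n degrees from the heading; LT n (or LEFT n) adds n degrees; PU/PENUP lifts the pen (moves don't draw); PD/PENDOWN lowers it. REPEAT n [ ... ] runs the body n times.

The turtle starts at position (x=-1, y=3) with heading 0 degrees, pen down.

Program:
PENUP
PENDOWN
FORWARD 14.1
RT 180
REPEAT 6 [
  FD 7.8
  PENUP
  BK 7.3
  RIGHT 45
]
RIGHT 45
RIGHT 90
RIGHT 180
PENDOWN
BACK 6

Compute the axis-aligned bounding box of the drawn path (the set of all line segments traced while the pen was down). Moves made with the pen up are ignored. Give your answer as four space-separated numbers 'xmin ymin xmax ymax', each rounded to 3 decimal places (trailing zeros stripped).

Executing turtle program step by step:
Start: pos=(-1,3), heading=0, pen down
PU: pen up
PD: pen down
FD 14.1: (-1,3) -> (13.1,3) [heading=0, draw]
RT 180: heading 0 -> 180
REPEAT 6 [
  -- iteration 1/6 --
  FD 7.8: (13.1,3) -> (5.3,3) [heading=180, draw]
  PU: pen up
  BK 7.3: (5.3,3) -> (12.6,3) [heading=180, move]
  RT 45: heading 180 -> 135
  -- iteration 2/6 --
  FD 7.8: (12.6,3) -> (7.085,8.515) [heading=135, move]
  PU: pen up
  BK 7.3: (7.085,8.515) -> (12.246,3.354) [heading=135, move]
  RT 45: heading 135 -> 90
  -- iteration 3/6 --
  FD 7.8: (12.246,3.354) -> (12.246,11.154) [heading=90, move]
  PU: pen up
  BK 7.3: (12.246,11.154) -> (12.246,3.854) [heading=90, move]
  RT 45: heading 90 -> 45
  -- iteration 4/6 --
  FD 7.8: (12.246,3.854) -> (17.762,9.369) [heading=45, move]
  PU: pen up
  BK 7.3: (17.762,9.369) -> (12.6,4.207) [heading=45, move]
  RT 45: heading 45 -> 0
  -- iteration 5/6 --
  FD 7.8: (12.6,4.207) -> (20.4,4.207) [heading=0, move]
  PU: pen up
  BK 7.3: (20.4,4.207) -> (13.1,4.207) [heading=0, move]
  RT 45: heading 0 -> 315
  -- iteration 6/6 --
  FD 7.8: (13.1,4.207) -> (18.615,-1.308) [heading=315, move]
  PU: pen up
  BK 7.3: (18.615,-1.308) -> (13.454,3.854) [heading=315, move]
  RT 45: heading 315 -> 270
]
RT 45: heading 270 -> 225
RT 90: heading 225 -> 135
RT 180: heading 135 -> 315
PD: pen down
BK 6: (13.454,3.854) -> (9.211,8.096) [heading=315, draw]
Final: pos=(9.211,8.096), heading=315, 3 segment(s) drawn

Segment endpoints: x in {-1, 5.3, 9.211, 13.1, 13.454}, y in {3, 3, 3.854, 8.096}
xmin=-1, ymin=3, xmax=13.454, ymax=8.096

Answer: -1 3 13.454 8.096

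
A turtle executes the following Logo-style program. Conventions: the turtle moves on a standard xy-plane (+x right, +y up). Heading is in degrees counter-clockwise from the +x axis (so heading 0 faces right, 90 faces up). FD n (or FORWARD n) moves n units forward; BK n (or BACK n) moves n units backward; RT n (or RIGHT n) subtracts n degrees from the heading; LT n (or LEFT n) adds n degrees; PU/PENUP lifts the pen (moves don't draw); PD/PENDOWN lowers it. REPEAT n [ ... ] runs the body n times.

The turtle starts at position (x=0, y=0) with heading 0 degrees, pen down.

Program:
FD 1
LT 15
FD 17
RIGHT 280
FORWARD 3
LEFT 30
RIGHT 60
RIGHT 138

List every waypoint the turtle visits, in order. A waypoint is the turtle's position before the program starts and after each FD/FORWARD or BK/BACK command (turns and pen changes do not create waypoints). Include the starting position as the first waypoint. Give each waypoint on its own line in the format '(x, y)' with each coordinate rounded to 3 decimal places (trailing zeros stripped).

Answer: (0, 0)
(1, 0)
(17.421, 4.4)
(17.159, 7.389)

Derivation:
Executing turtle program step by step:
Start: pos=(0,0), heading=0, pen down
FD 1: (0,0) -> (1,0) [heading=0, draw]
LT 15: heading 0 -> 15
FD 17: (1,0) -> (17.421,4.4) [heading=15, draw]
RT 280: heading 15 -> 95
FD 3: (17.421,4.4) -> (17.159,7.389) [heading=95, draw]
LT 30: heading 95 -> 125
RT 60: heading 125 -> 65
RT 138: heading 65 -> 287
Final: pos=(17.159,7.389), heading=287, 3 segment(s) drawn
Waypoints (4 total):
(0, 0)
(1, 0)
(17.421, 4.4)
(17.159, 7.389)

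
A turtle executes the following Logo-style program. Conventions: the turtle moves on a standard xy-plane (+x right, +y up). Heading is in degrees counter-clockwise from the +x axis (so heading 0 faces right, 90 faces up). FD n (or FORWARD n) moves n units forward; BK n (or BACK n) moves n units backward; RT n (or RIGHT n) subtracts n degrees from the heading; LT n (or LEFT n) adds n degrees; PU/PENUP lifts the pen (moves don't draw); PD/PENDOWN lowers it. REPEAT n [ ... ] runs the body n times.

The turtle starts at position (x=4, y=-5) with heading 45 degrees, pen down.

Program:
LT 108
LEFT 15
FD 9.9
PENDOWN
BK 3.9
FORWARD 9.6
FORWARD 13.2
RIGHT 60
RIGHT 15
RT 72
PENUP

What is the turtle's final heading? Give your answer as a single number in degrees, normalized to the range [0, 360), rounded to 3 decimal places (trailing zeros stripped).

Answer: 21

Derivation:
Executing turtle program step by step:
Start: pos=(4,-5), heading=45, pen down
LT 108: heading 45 -> 153
LT 15: heading 153 -> 168
FD 9.9: (4,-5) -> (-5.684,-2.942) [heading=168, draw]
PD: pen down
BK 3.9: (-5.684,-2.942) -> (-1.869,-3.753) [heading=168, draw]
FD 9.6: (-1.869,-3.753) -> (-11.259,-1.757) [heading=168, draw]
FD 13.2: (-11.259,-1.757) -> (-24.171,0.988) [heading=168, draw]
RT 60: heading 168 -> 108
RT 15: heading 108 -> 93
RT 72: heading 93 -> 21
PU: pen up
Final: pos=(-24.171,0.988), heading=21, 4 segment(s) drawn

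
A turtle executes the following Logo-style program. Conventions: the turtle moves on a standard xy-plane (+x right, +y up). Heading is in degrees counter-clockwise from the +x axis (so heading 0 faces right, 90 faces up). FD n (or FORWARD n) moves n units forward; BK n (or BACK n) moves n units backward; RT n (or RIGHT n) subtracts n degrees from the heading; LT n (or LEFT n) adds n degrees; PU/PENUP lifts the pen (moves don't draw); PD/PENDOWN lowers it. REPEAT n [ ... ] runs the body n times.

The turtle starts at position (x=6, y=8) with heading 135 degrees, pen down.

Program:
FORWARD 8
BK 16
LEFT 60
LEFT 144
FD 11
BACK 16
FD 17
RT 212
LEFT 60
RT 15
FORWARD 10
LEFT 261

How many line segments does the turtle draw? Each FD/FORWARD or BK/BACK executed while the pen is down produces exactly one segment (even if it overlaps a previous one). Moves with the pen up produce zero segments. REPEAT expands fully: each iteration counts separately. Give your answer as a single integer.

Answer: 6

Derivation:
Executing turtle program step by step:
Start: pos=(6,8), heading=135, pen down
FD 8: (6,8) -> (0.343,13.657) [heading=135, draw]
BK 16: (0.343,13.657) -> (11.657,2.343) [heading=135, draw]
LT 60: heading 135 -> 195
LT 144: heading 195 -> 339
FD 11: (11.657,2.343) -> (21.926,-1.599) [heading=339, draw]
BK 16: (21.926,-1.599) -> (6.989,4.135) [heading=339, draw]
FD 17: (6.989,4.135) -> (22.86,-1.957) [heading=339, draw]
RT 212: heading 339 -> 127
LT 60: heading 127 -> 187
RT 15: heading 187 -> 172
FD 10: (22.86,-1.957) -> (12.957,-0.566) [heading=172, draw]
LT 261: heading 172 -> 73
Final: pos=(12.957,-0.566), heading=73, 6 segment(s) drawn
Segments drawn: 6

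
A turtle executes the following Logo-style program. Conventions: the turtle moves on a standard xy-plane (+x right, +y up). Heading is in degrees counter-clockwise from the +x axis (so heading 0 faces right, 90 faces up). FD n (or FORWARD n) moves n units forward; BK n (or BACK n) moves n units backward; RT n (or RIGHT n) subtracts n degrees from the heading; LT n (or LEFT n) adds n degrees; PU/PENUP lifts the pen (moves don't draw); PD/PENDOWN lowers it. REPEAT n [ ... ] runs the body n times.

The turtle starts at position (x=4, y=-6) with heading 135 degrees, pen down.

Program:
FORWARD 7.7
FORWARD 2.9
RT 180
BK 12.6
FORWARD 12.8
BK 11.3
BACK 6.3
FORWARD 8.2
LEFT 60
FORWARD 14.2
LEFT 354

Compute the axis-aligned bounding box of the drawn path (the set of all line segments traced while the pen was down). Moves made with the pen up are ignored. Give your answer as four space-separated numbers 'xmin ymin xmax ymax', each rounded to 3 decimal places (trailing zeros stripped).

Answer: -15.799 -6 4 13.799

Derivation:
Executing turtle program step by step:
Start: pos=(4,-6), heading=135, pen down
FD 7.7: (4,-6) -> (-1.445,-0.555) [heading=135, draw]
FD 2.9: (-1.445,-0.555) -> (-3.495,1.495) [heading=135, draw]
RT 180: heading 135 -> 315
BK 12.6: (-3.495,1.495) -> (-12.405,10.405) [heading=315, draw]
FD 12.8: (-12.405,10.405) -> (-3.354,1.354) [heading=315, draw]
BK 11.3: (-3.354,1.354) -> (-11.344,9.344) [heading=315, draw]
BK 6.3: (-11.344,9.344) -> (-15.799,13.799) [heading=315, draw]
FD 8.2: (-15.799,13.799) -> (-10.001,8.001) [heading=315, draw]
LT 60: heading 315 -> 15
FD 14.2: (-10.001,8.001) -> (3.715,11.676) [heading=15, draw]
LT 354: heading 15 -> 9
Final: pos=(3.715,11.676), heading=9, 8 segment(s) drawn

Segment endpoints: x in {-15.799, -12.405, -11.344, -10.001, -3.495, -3.354, -1.445, 3.715, 4}, y in {-6, -0.555, 1.354, 1.495, 8.001, 9.344, 10.405, 11.676, 13.799}
xmin=-15.799, ymin=-6, xmax=4, ymax=13.799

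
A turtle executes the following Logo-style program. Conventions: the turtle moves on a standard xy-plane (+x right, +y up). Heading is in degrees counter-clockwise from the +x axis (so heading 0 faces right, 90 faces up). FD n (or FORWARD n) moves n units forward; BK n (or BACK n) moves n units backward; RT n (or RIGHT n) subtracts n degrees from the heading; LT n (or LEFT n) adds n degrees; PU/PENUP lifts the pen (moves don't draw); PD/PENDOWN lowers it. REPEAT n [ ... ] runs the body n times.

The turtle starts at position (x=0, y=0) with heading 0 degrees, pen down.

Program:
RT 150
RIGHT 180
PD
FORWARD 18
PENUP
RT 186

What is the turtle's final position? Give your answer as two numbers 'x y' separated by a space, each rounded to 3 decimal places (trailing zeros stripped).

Executing turtle program step by step:
Start: pos=(0,0), heading=0, pen down
RT 150: heading 0 -> 210
RT 180: heading 210 -> 30
PD: pen down
FD 18: (0,0) -> (15.588,9) [heading=30, draw]
PU: pen up
RT 186: heading 30 -> 204
Final: pos=(15.588,9), heading=204, 1 segment(s) drawn

Answer: 15.588 9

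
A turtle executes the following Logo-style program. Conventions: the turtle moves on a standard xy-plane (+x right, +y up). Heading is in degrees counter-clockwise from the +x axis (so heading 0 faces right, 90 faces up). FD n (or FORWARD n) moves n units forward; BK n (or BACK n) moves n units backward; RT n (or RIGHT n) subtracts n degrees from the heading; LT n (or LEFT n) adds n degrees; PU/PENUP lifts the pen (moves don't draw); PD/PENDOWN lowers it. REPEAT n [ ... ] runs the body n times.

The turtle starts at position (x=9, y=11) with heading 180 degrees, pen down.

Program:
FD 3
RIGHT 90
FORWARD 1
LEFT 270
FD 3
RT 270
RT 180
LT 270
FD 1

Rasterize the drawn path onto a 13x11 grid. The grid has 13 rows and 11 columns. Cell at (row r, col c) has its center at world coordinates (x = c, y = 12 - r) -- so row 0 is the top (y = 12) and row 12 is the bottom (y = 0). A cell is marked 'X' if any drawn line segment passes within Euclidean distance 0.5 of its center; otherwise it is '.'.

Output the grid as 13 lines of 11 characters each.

Segment 0: (9,11) -> (6,11)
Segment 1: (6,11) -> (6,12)
Segment 2: (6,12) -> (9,12)
Segment 3: (9,12) -> (8,12)

Answer: ......XXXX.
......XXXX.
...........
...........
...........
...........
...........
...........
...........
...........
...........
...........
...........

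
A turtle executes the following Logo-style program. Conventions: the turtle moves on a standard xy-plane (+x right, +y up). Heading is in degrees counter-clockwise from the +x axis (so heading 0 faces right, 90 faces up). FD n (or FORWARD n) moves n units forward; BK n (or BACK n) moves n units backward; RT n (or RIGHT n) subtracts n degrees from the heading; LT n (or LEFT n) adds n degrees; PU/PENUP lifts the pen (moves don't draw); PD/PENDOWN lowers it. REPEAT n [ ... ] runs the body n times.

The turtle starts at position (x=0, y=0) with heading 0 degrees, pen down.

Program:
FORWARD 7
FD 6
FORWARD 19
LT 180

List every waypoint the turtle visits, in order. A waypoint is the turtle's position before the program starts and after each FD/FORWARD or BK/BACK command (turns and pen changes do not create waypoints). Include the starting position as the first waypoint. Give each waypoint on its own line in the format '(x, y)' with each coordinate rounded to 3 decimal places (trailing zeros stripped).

Executing turtle program step by step:
Start: pos=(0,0), heading=0, pen down
FD 7: (0,0) -> (7,0) [heading=0, draw]
FD 6: (7,0) -> (13,0) [heading=0, draw]
FD 19: (13,0) -> (32,0) [heading=0, draw]
LT 180: heading 0 -> 180
Final: pos=(32,0), heading=180, 3 segment(s) drawn
Waypoints (4 total):
(0, 0)
(7, 0)
(13, 0)
(32, 0)

Answer: (0, 0)
(7, 0)
(13, 0)
(32, 0)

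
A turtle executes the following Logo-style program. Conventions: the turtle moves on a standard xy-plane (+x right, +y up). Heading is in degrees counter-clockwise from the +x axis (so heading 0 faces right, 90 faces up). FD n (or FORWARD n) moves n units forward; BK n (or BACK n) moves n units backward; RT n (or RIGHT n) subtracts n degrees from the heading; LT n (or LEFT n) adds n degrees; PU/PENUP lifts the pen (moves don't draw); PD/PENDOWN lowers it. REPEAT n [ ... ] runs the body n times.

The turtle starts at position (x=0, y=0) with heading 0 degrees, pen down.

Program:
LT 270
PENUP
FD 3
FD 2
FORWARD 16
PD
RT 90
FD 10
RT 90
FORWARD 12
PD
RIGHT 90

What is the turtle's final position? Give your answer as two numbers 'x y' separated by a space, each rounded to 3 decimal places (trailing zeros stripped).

Answer: -10 -9

Derivation:
Executing turtle program step by step:
Start: pos=(0,0), heading=0, pen down
LT 270: heading 0 -> 270
PU: pen up
FD 3: (0,0) -> (0,-3) [heading=270, move]
FD 2: (0,-3) -> (0,-5) [heading=270, move]
FD 16: (0,-5) -> (0,-21) [heading=270, move]
PD: pen down
RT 90: heading 270 -> 180
FD 10: (0,-21) -> (-10,-21) [heading=180, draw]
RT 90: heading 180 -> 90
FD 12: (-10,-21) -> (-10,-9) [heading=90, draw]
PD: pen down
RT 90: heading 90 -> 0
Final: pos=(-10,-9), heading=0, 2 segment(s) drawn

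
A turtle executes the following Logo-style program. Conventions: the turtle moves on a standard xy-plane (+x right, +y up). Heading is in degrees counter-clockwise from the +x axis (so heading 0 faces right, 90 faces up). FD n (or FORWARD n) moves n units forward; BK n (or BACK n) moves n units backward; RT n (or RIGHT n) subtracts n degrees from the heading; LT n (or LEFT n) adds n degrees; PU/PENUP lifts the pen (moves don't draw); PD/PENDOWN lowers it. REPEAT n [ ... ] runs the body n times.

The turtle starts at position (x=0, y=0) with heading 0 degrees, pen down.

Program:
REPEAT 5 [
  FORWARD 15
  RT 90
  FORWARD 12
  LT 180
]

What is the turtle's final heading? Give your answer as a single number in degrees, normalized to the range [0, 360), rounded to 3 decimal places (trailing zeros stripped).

Answer: 90

Derivation:
Executing turtle program step by step:
Start: pos=(0,0), heading=0, pen down
REPEAT 5 [
  -- iteration 1/5 --
  FD 15: (0,0) -> (15,0) [heading=0, draw]
  RT 90: heading 0 -> 270
  FD 12: (15,0) -> (15,-12) [heading=270, draw]
  LT 180: heading 270 -> 90
  -- iteration 2/5 --
  FD 15: (15,-12) -> (15,3) [heading=90, draw]
  RT 90: heading 90 -> 0
  FD 12: (15,3) -> (27,3) [heading=0, draw]
  LT 180: heading 0 -> 180
  -- iteration 3/5 --
  FD 15: (27,3) -> (12,3) [heading=180, draw]
  RT 90: heading 180 -> 90
  FD 12: (12,3) -> (12,15) [heading=90, draw]
  LT 180: heading 90 -> 270
  -- iteration 4/5 --
  FD 15: (12,15) -> (12,0) [heading=270, draw]
  RT 90: heading 270 -> 180
  FD 12: (12,0) -> (0,0) [heading=180, draw]
  LT 180: heading 180 -> 0
  -- iteration 5/5 --
  FD 15: (0,0) -> (15,0) [heading=0, draw]
  RT 90: heading 0 -> 270
  FD 12: (15,0) -> (15,-12) [heading=270, draw]
  LT 180: heading 270 -> 90
]
Final: pos=(15,-12), heading=90, 10 segment(s) drawn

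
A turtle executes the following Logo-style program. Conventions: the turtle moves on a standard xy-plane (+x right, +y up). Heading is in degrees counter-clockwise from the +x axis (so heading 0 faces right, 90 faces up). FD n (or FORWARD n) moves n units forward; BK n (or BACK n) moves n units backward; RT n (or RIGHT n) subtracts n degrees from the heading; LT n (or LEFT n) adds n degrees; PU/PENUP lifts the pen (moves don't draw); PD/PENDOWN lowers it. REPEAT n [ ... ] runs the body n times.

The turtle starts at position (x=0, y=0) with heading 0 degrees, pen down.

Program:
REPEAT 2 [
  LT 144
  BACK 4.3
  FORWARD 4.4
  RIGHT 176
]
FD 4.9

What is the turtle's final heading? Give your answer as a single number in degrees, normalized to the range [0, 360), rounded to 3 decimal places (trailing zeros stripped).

Answer: 296

Derivation:
Executing turtle program step by step:
Start: pos=(0,0), heading=0, pen down
REPEAT 2 [
  -- iteration 1/2 --
  LT 144: heading 0 -> 144
  BK 4.3: (0,0) -> (3.479,-2.527) [heading=144, draw]
  FD 4.4: (3.479,-2.527) -> (-0.081,0.059) [heading=144, draw]
  RT 176: heading 144 -> 328
  -- iteration 2/2 --
  LT 144: heading 328 -> 112
  BK 4.3: (-0.081,0.059) -> (1.53,-3.928) [heading=112, draw]
  FD 4.4: (1.53,-3.928) -> (-0.118,0.151) [heading=112, draw]
  RT 176: heading 112 -> 296
]
FD 4.9: (-0.118,0.151) -> (2.03,-4.253) [heading=296, draw]
Final: pos=(2.03,-4.253), heading=296, 5 segment(s) drawn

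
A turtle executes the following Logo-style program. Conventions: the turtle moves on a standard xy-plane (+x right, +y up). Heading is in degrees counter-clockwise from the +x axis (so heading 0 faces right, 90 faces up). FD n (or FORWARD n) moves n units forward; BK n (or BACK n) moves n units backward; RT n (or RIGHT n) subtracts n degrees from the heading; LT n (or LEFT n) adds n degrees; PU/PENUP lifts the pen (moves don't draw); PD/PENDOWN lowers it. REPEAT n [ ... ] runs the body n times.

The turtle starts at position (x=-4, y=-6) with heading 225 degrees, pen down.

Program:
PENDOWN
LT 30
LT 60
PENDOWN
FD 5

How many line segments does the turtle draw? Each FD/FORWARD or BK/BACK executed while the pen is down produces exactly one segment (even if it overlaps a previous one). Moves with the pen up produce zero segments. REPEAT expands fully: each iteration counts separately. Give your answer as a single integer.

Answer: 1

Derivation:
Executing turtle program step by step:
Start: pos=(-4,-6), heading=225, pen down
PD: pen down
LT 30: heading 225 -> 255
LT 60: heading 255 -> 315
PD: pen down
FD 5: (-4,-6) -> (-0.464,-9.536) [heading=315, draw]
Final: pos=(-0.464,-9.536), heading=315, 1 segment(s) drawn
Segments drawn: 1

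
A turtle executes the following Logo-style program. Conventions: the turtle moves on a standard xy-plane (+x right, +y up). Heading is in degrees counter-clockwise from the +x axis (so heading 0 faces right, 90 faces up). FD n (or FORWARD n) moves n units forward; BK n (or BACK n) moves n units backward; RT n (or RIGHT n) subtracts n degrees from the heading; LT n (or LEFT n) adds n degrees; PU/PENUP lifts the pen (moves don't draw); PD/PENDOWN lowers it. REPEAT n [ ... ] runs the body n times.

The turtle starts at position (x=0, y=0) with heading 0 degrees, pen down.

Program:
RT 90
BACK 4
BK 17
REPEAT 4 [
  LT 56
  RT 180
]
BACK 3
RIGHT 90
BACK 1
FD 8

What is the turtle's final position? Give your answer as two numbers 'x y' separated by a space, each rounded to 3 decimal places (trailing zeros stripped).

Executing turtle program step by step:
Start: pos=(0,0), heading=0, pen down
RT 90: heading 0 -> 270
BK 4: (0,0) -> (0,4) [heading=270, draw]
BK 17: (0,4) -> (0,21) [heading=270, draw]
REPEAT 4 [
  -- iteration 1/4 --
  LT 56: heading 270 -> 326
  RT 180: heading 326 -> 146
  -- iteration 2/4 --
  LT 56: heading 146 -> 202
  RT 180: heading 202 -> 22
  -- iteration 3/4 --
  LT 56: heading 22 -> 78
  RT 180: heading 78 -> 258
  -- iteration 4/4 --
  LT 56: heading 258 -> 314
  RT 180: heading 314 -> 134
]
BK 3: (0,21) -> (2.084,18.842) [heading=134, draw]
RT 90: heading 134 -> 44
BK 1: (2.084,18.842) -> (1.365,18.147) [heading=44, draw]
FD 8: (1.365,18.147) -> (7.119,23.705) [heading=44, draw]
Final: pos=(7.119,23.705), heading=44, 5 segment(s) drawn

Answer: 7.119 23.705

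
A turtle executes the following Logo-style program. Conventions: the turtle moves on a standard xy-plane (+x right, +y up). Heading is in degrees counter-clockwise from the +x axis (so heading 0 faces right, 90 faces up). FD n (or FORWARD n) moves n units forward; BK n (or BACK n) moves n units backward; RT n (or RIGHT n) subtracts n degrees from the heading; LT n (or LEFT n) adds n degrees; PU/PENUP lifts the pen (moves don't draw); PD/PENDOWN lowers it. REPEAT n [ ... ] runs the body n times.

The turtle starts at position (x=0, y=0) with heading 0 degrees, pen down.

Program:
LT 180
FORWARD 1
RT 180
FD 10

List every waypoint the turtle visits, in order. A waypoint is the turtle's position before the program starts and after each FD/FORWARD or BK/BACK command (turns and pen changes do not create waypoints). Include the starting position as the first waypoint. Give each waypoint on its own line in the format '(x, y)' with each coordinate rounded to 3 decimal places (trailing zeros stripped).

Answer: (0, 0)
(-1, 0)
(9, 0)

Derivation:
Executing turtle program step by step:
Start: pos=(0,0), heading=0, pen down
LT 180: heading 0 -> 180
FD 1: (0,0) -> (-1,0) [heading=180, draw]
RT 180: heading 180 -> 0
FD 10: (-1,0) -> (9,0) [heading=0, draw]
Final: pos=(9,0), heading=0, 2 segment(s) drawn
Waypoints (3 total):
(0, 0)
(-1, 0)
(9, 0)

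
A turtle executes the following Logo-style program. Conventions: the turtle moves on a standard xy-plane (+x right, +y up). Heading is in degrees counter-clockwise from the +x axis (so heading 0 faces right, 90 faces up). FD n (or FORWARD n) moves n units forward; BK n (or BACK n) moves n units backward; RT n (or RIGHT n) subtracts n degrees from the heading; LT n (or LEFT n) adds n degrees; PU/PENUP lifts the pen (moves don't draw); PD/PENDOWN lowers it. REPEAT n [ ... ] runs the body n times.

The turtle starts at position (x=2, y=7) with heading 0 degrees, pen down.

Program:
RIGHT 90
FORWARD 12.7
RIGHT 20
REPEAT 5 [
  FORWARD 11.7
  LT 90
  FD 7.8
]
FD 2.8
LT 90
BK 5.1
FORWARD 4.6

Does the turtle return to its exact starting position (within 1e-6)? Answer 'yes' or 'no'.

Executing turtle program step by step:
Start: pos=(2,7), heading=0, pen down
RT 90: heading 0 -> 270
FD 12.7: (2,7) -> (2,-5.7) [heading=270, draw]
RT 20: heading 270 -> 250
REPEAT 5 [
  -- iteration 1/5 --
  FD 11.7: (2,-5.7) -> (-2.002,-16.694) [heading=250, draw]
  LT 90: heading 250 -> 340
  FD 7.8: (-2.002,-16.694) -> (5.328,-19.362) [heading=340, draw]
  -- iteration 2/5 --
  FD 11.7: (5.328,-19.362) -> (16.322,-23.364) [heading=340, draw]
  LT 90: heading 340 -> 70
  FD 7.8: (16.322,-23.364) -> (18.99,-16.034) [heading=70, draw]
  -- iteration 3/5 --
  FD 11.7: (18.99,-16.034) -> (22.992,-5.04) [heading=70, draw]
  LT 90: heading 70 -> 160
  FD 7.8: (22.992,-5.04) -> (15.662,-2.372) [heading=160, draw]
  -- iteration 4/5 --
  FD 11.7: (15.662,-2.372) -> (4.668,1.63) [heading=160, draw]
  LT 90: heading 160 -> 250
  FD 7.8: (4.668,1.63) -> (2,-5.7) [heading=250, draw]
  -- iteration 5/5 --
  FD 11.7: (2,-5.7) -> (-2.002,-16.694) [heading=250, draw]
  LT 90: heading 250 -> 340
  FD 7.8: (-2.002,-16.694) -> (5.328,-19.362) [heading=340, draw]
]
FD 2.8: (5.328,-19.362) -> (7.959,-20.32) [heading=340, draw]
LT 90: heading 340 -> 70
BK 5.1: (7.959,-20.32) -> (6.215,-25.112) [heading=70, draw]
FD 4.6: (6.215,-25.112) -> (7.788,-20.79) [heading=70, draw]
Final: pos=(7.788,-20.79), heading=70, 14 segment(s) drawn

Start position: (2, 7)
Final position: (7.788, -20.79)
Distance = 28.386; >= 1e-6 -> NOT closed

Answer: no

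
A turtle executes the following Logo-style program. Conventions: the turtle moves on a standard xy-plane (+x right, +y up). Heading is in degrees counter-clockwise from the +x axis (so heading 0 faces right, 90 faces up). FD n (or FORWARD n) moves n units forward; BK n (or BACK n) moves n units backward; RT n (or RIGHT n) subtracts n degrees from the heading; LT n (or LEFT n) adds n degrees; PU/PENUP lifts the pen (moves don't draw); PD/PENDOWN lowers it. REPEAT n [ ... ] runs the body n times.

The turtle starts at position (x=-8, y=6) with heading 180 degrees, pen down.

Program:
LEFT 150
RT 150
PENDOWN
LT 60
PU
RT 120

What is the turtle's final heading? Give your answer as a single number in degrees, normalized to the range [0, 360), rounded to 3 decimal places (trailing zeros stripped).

Executing turtle program step by step:
Start: pos=(-8,6), heading=180, pen down
LT 150: heading 180 -> 330
RT 150: heading 330 -> 180
PD: pen down
LT 60: heading 180 -> 240
PU: pen up
RT 120: heading 240 -> 120
Final: pos=(-8,6), heading=120, 0 segment(s) drawn

Answer: 120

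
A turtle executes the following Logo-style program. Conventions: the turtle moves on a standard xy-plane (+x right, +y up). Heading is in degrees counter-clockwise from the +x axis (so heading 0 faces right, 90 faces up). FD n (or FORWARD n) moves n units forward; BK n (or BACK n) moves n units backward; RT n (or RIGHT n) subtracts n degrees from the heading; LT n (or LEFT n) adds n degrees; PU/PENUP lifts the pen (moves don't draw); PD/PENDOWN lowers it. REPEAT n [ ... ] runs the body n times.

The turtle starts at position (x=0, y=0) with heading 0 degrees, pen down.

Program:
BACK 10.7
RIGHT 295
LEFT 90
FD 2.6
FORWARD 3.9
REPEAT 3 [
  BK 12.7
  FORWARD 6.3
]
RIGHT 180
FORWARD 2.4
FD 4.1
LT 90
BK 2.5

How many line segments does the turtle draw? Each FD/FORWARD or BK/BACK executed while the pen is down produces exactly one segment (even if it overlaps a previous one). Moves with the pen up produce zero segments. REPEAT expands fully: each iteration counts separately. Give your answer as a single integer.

Executing turtle program step by step:
Start: pos=(0,0), heading=0, pen down
BK 10.7: (0,0) -> (-10.7,0) [heading=0, draw]
RT 295: heading 0 -> 65
LT 90: heading 65 -> 155
FD 2.6: (-10.7,0) -> (-13.056,1.099) [heading=155, draw]
FD 3.9: (-13.056,1.099) -> (-16.591,2.747) [heading=155, draw]
REPEAT 3 [
  -- iteration 1/3 --
  BK 12.7: (-16.591,2.747) -> (-5.081,-2.62) [heading=155, draw]
  FD 6.3: (-5.081,-2.62) -> (-10.791,0.042) [heading=155, draw]
  -- iteration 2/3 --
  BK 12.7: (-10.791,0.042) -> (0.719,-5.325) [heading=155, draw]
  FD 6.3: (0.719,-5.325) -> (-4.99,-2.662) [heading=155, draw]
  -- iteration 3/3 --
  BK 12.7: (-4.99,-2.662) -> (6.52,-8.03) [heading=155, draw]
  FD 6.3: (6.52,-8.03) -> (0.81,-5.367) [heading=155, draw]
]
RT 180: heading 155 -> 335
FD 2.4: (0.81,-5.367) -> (2.985,-6.382) [heading=335, draw]
FD 4.1: (2.985,-6.382) -> (6.701,-8.114) [heading=335, draw]
LT 90: heading 335 -> 65
BK 2.5: (6.701,-8.114) -> (5.645,-10.38) [heading=65, draw]
Final: pos=(5.645,-10.38), heading=65, 12 segment(s) drawn
Segments drawn: 12

Answer: 12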